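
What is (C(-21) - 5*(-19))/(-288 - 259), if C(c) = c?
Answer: -74/547 ≈ -0.13528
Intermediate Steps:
(C(-21) - 5*(-19))/(-288 - 259) = (-21 - 5*(-19))/(-288 - 259) = (-21 + 95)/(-547) = -1/547*74 = -74/547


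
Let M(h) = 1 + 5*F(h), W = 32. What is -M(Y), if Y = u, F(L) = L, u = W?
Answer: -161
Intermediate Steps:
u = 32
Y = 32
M(h) = 1 + 5*h
-M(Y) = -(1 + 5*32) = -(1 + 160) = -1*161 = -161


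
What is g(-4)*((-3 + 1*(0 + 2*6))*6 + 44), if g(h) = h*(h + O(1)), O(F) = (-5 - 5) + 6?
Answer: 3136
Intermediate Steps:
O(F) = -4 (O(F) = -10 + 6 = -4)
g(h) = h*(-4 + h) (g(h) = h*(h - 4) = h*(-4 + h))
g(-4)*((-3 + 1*(0 + 2*6))*6 + 44) = (-4*(-4 - 4))*((-3 + 1*(0 + 2*6))*6 + 44) = (-4*(-8))*((-3 + 1*(0 + 12))*6 + 44) = 32*((-3 + 1*12)*6 + 44) = 32*((-3 + 12)*6 + 44) = 32*(9*6 + 44) = 32*(54 + 44) = 32*98 = 3136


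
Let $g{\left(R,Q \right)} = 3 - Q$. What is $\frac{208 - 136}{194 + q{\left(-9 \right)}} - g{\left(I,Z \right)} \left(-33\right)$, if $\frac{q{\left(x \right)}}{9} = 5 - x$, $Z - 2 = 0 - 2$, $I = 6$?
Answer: $\frac{3969}{40} \approx 99.225$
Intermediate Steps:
$Z = 0$ ($Z = 2 + \left(0 - 2\right) = 2 - 2 = 0$)
$q{\left(x \right)} = 45 - 9 x$ ($q{\left(x \right)} = 9 \left(5 - x\right) = 45 - 9 x$)
$\frac{208 - 136}{194 + q{\left(-9 \right)}} - g{\left(I,Z \right)} \left(-33\right) = \frac{208 - 136}{194 + \left(45 - -81\right)} - \left(3 - 0\right) \left(-33\right) = \frac{72}{194 + \left(45 + 81\right)} - \left(3 + 0\right) \left(-33\right) = \frac{72}{194 + 126} - 3 \left(-33\right) = \frac{72}{320} - -99 = 72 \cdot \frac{1}{320} + 99 = \frac{9}{40} + 99 = \frac{3969}{40}$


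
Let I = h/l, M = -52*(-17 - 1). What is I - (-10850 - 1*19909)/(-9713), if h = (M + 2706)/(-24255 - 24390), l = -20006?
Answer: -4989062225764/1575435438885 ≈ -3.1668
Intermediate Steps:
M = 936 (M = -52*(-18) = 936)
h = -1214/16215 (h = (936 + 2706)/(-24255 - 24390) = 3642/(-48645) = 3642*(-1/48645) = -1214/16215 ≈ -0.074869)
I = 607/162198645 (I = -1214/16215/(-20006) = -1214/16215*(-1/20006) = 607/162198645 ≈ 3.7423e-6)
I - (-10850 - 1*19909)/(-9713) = 607/162198645 - (-10850 - 1*19909)/(-9713) = 607/162198645 - (-10850 - 19909)*(-1)/9713 = 607/162198645 - (-30759)*(-1)/9713 = 607/162198645 - 1*30759/9713 = 607/162198645 - 30759/9713 = -4989062225764/1575435438885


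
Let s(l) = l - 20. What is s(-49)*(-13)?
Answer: 897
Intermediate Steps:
s(l) = -20 + l
s(-49)*(-13) = (-20 - 49)*(-13) = -69*(-13) = 897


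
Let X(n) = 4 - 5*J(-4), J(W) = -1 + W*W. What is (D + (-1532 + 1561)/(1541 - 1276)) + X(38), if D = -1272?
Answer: -355866/265 ≈ -1342.9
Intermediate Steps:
J(W) = -1 + W²
X(n) = -71 (X(n) = 4 - 5*(-1 + (-4)²) = 4 - 5*(-1 + 16) = 4 - 5*15 = 4 - 75 = -71)
(D + (-1532 + 1561)/(1541 - 1276)) + X(38) = (-1272 + (-1532 + 1561)/(1541 - 1276)) - 71 = (-1272 + 29/265) - 71 = -337051/265 - 71 = -355866/265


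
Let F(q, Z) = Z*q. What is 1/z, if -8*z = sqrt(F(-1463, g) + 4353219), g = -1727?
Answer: -4*sqrt(1719955)/1719955 ≈ -0.0030500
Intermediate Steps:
z = -sqrt(1719955)/4 (z = -sqrt(-1727*(-1463) + 4353219)/8 = -sqrt(2526601 + 4353219)/8 = -sqrt(1719955)/4 ≈ -327.87)
1/z = 1/(-sqrt(1719955)/4) = -4*sqrt(1719955)/1719955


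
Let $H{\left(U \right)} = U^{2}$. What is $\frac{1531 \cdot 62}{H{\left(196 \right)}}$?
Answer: $\frac{47461}{19208} \approx 2.4709$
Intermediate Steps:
$\frac{1531 \cdot 62}{H{\left(196 \right)}} = \frac{1531 \cdot 62}{196^{2}} = \frac{94922}{38416} = 94922 \cdot \frac{1}{38416} = \frac{47461}{19208}$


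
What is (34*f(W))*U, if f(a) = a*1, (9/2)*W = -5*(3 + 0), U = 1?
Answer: -340/3 ≈ -113.33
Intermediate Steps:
W = -10/3 (W = 2*(-5*(3 + 0))/9 = 2*(-5*3)/9 = (2/9)*(-15) = -10/3 ≈ -3.3333)
f(a) = a
(34*f(W))*U = (34*(-10/3))*1 = -340/3*1 = -340/3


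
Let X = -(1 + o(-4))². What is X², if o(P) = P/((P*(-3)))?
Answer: 16/81 ≈ 0.19753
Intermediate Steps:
o(P) = -⅓ (o(P) = P/((-3*P)) = P*(-1/(3*P)) = -⅓)
X = -4/9 (X = -(1 - ⅓)² = -(⅔)² = -1*4/9 = -4/9 ≈ -0.44444)
X² = (-4/9)² = 16/81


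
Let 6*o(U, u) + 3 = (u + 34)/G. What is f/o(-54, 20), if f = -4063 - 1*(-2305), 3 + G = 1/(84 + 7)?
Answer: 478176/955 ≈ 500.71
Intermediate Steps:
G = -272/91 (G = -3 + 1/(84 + 7) = -3 + 1/91 = -272/91 ≈ -2.9890)
o(U, u) = -115/48 - 91*u/1632 (o(U, u) = -½ + ((u + 34)/(-272/91))/6 = -½ + ((34 + u)*(-91/272))/6 = -½ + (-91/8 - 91*u/272)/6 = -½ + (-91/48 - 91*u/1632) = -115/48 - 91*u/1632)
f = -1758 (f = -4063 + 2305 = -1758)
f/o(-54, 20) = -1758/(-115/48 - 91/1632*20) = -1758/(-115/48 - 455/408) = -1758/(-955/272) = -1758*(-272/955) = 478176/955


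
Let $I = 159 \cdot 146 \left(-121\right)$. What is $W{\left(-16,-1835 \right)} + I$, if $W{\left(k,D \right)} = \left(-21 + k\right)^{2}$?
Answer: $-2807525$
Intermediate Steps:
$I = -2808894$ ($I = 23214 \left(-121\right) = -2808894$)
$W{\left(-16,-1835 \right)} + I = \left(-21 - 16\right)^{2} - 2808894 = \left(-37\right)^{2} - 2808894 = 1369 - 2808894 = -2807525$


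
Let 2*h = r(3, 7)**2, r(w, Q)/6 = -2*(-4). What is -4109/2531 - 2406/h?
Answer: -1803859/485952 ≈ -3.7120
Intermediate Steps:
r(w, Q) = 48 (r(w, Q) = 6*(-2*(-4)) = 6*8 = 48)
h = 1152 (h = (1/2)*48**2 = (1/2)*2304 = 1152)
-4109/2531 - 2406/h = -4109/2531 - 2406/1152 = -4109*1/2531 - 2406*1/1152 = -4109/2531 - 401/192 = -1803859/485952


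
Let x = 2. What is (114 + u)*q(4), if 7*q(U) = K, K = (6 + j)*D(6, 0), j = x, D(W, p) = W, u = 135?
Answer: 11952/7 ≈ 1707.4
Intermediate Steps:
j = 2
K = 48 (K = (6 + 2)*6 = 8*6 = 48)
q(U) = 48/7 (q(U) = (1/7)*48 = 48/7)
(114 + u)*q(4) = (114 + 135)*(48/7) = 249*(48/7) = 11952/7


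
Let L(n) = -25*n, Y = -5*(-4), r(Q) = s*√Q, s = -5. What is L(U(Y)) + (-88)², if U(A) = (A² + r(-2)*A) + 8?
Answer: -2456 + 2500*I*√2 ≈ -2456.0 + 3535.5*I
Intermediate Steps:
r(Q) = -5*√Q
Y = 20
U(A) = 8 + A² - 5*I*A*√2 (U(A) = (A² + (-5*I*√2)*A) + 8 = (A² - 5*I*A*√2) + 8 = 8 + A² - 5*I*A*√2)
L(U(Y)) + (-88)² = -25*(8 + 20² - 5*I*20*√2) + (-88)² = -25*(8 + 400 - 100*I*√2) + 7744 = -25*(408 - 100*I*√2) + 7744 = (-10200 + 2500*I*√2) + 7744 = -2456 + 2500*I*√2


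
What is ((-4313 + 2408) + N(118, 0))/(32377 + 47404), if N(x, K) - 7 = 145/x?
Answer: -223819/9414158 ≈ -0.023775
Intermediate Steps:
N(x, K) = 7 + 145/x
((-4313 + 2408) + N(118, 0))/(32377 + 47404) = ((-4313 + 2408) + (7 + 145/118))/(32377 + 47404) = (-1905 + (7 + 145*(1/118)))/79781 = (-1905 + (7 + 145/118))*(1/79781) = (-1905 + 971/118)*(1/79781) = -223819/118*1/79781 = -223819/9414158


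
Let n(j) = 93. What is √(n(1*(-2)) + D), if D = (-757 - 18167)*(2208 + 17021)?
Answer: 9*I*√4492463 ≈ 19076.0*I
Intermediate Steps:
D = -363889596 (D = -18924*19229 = -363889596)
√(n(1*(-2)) + D) = √(93 - 363889596) = √(-363889503) = 9*I*√4492463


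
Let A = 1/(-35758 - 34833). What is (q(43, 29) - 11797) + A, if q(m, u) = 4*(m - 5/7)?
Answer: -5745754452/494137 ≈ -11628.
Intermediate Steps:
q(m, u) = -20/7 + 4*m (q(m, u) = 4*(m - 5*⅐) = 4*(m - 5/7) = 4*(-5/7 + m) = -20/7 + 4*m)
A = -1/70591 (A = 1/(-70591) = -1/70591 ≈ -1.4166e-5)
(q(43, 29) - 11797) + A = ((-20/7 + 4*43) - 11797) - 1/70591 = ((-20/7 + 172) - 11797) - 1/70591 = (1184/7 - 11797) - 1/70591 = -81395/7 - 1/70591 = -5745754452/494137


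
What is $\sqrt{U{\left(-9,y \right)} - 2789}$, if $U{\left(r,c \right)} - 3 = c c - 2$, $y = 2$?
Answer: $4 i \sqrt{174} \approx 52.764 i$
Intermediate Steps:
$U{\left(r,c \right)} = 1 + c^{2}$ ($U{\left(r,c \right)} = 3 + \left(c c - 2\right) = 3 + \left(c^{2} - 2\right) = 3 + \left(-2 + c^{2}\right) = 1 + c^{2}$)
$\sqrt{U{\left(-9,y \right)} - 2789} = \sqrt{\left(1 + 2^{2}\right) - 2789} = \sqrt{\left(1 + 4\right) - 2789} = \sqrt{5 - 2789} = \sqrt{-2784} = 4 i \sqrt{174}$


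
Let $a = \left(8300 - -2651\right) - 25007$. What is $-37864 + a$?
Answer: $-51920$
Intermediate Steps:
$a = -14056$ ($a = \left(8300 + 2651\right) - 25007 = 10951 - 25007 = -14056$)
$-37864 + a = -37864 - 14056 = -51920$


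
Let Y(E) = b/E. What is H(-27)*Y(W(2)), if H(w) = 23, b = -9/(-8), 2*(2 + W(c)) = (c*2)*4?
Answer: 69/16 ≈ 4.3125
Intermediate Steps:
W(c) = -2 + 4*c (W(c) = -2 + ((c*2)*4)/2 = -2 + ((2*c)*4)/2 = -2 + (8*c)/2 = -2 + 4*c)
b = 9/8 (b = -9*(-⅛) = 9/8 ≈ 1.1250)
Y(E) = 9/(8*E)
H(-27)*Y(W(2)) = 23*(9/(8*(-2 + 4*2))) = 23*(9/(8*(-2 + 8))) = 23*((9/8)/6) = 23*((9/8)*(⅙)) = 23*(3/16) = 69/16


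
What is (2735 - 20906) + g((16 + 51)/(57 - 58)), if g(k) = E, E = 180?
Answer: -17991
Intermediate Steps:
g(k) = 180
(2735 - 20906) + g((16 + 51)/(57 - 58)) = (2735 - 20906) + 180 = -18171 + 180 = -17991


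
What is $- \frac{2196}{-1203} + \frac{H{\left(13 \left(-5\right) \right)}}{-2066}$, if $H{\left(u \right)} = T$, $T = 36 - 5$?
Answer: $\frac{1499881}{828466} \approx 1.8104$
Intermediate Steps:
$T = 31$ ($T = 36 - 5 = 31$)
$H{\left(u \right)} = 31$
$- \frac{2196}{-1203} + \frac{H{\left(13 \left(-5\right) \right)}}{-2066} = - \frac{2196}{-1203} + \frac{31}{-2066} = \left(-2196\right) \left(- \frac{1}{1203}\right) + 31 \left(- \frac{1}{2066}\right) = \frac{732}{401} - \frac{31}{2066} = \frac{1499881}{828466}$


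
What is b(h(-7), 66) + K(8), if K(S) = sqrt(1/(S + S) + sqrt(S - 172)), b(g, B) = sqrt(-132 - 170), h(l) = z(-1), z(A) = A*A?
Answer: sqrt(1 + 32*I*sqrt(41))/4 + I*sqrt(302) ≈ 2.5366 + 19.902*I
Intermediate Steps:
z(A) = A**2
h(l) = 1 (h(l) = (-1)**2 = 1)
b(g, B) = I*sqrt(302) (b(g, B) = sqrt(-302) = I*sqrt(302))
K(S) = sqrt(sqrt(-172 + S) + 1/(2*S)) (K(S) = sqrt(1/(2*S) + sqrt(-172 + S)) = sqrt(sqrt(-172 + S) + 1/(2*S)))
b(h(-7), 66) + K(8) = I*sqrt(302) + sqrt(2/8 + 4*sqrt(-172 + 8))/2 = I*sqrt(302) + sqrt(2*(1/8) + 4*sqrt(-164))/2 = I*sqrt(302) + sqrt(1/4 + 4*(2*I*sqrt(41)))/2 = I*sqrt(302) + sqrt(1/4 + 8*I*sqrt(41))/2 = sqrt(1/4 + 8*I*sqrt(41))/2 + I*sqrt(302)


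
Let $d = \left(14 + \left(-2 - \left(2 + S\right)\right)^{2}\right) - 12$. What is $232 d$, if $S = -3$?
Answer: $696$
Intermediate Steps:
$d = 3$ ($d = \left(14 + \left(-2 - -1\right)^{2}\right) - 12 = \left(14 + \left(-2 + \left(-2 + 3\right)\right)^{2}\right) - 12 = \left(14 + \left(-2 + 1\right)^{2}\right) - 12 = \left(14 + \left(-1\right)^{2}\right) - 12 = \left(14 + 1\right) - 12 = 15 - 12 = 3$)
$232 d = 232 \cdot 3 = 696$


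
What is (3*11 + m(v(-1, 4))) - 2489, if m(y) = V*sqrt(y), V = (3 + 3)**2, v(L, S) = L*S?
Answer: -2456 + 72*I ≈ -2456.0 + 72.0*I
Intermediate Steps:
V = 36 (V = 6**2 = 36)
m(y) = 36*sqrt(y)
(3*11 + m(v(-1, 4))) - 2489 = (3*11 + 36*sqrt(-1*4)) - 2489 = (33 + 36*sqrt(-4)) - 2489 = (33 + 36*(2*I)) - 2489 = (33 + 72*I) - 2489 = -2456 + 72*I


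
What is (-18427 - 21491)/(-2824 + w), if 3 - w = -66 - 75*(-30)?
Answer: 39918/5005 ≈ 7.9756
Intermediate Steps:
w = -2181 (w = 3 - (-66 - 75*(-30)) = 3 - (-66 + 2250) = 3 - 1*2184 = 3 - 2184 = -2181)
(-18427 - 21491)/(-2824 + w) = (-18427 - 21491)/(-2824 - 2181) = -39918/(-5005) = -39918*(-1/5005) = 39918/5005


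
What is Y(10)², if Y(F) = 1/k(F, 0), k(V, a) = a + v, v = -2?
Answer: ¼ ≈ 0.25000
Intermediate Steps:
k(V, a) = -2 + a (k(V, a) = a - 2 = -2 + a)
Y(F) = -½ (Y(F) = 1/(-2 + 0) = 1/(-2) = -½)
Y(10)² = (-½)² = ¼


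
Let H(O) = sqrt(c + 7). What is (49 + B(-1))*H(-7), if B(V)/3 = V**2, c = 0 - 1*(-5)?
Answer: 104*sqrt(3) ≈ 180.13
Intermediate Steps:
c = 5 (c = 0 + 5 = 5)
H(O) = 2*sqrt(3) (H(O) = sqrt(5 + 7) = sqrt(12) = 2*sqrt(3))
B(V) = 3*V**2
(49 + B(-1))*H(-7) = (49 + 3*(-1)**2)*(2*sqrt(3)) = (49 + 3*1)*(2*sqrt(3)) = (49 + 3)*(2*sqrt(3)) = 52*(2*sqrt(3)) = 104*sqrt(3)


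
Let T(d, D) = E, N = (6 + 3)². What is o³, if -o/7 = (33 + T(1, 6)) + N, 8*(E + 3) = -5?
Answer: -236143627741/512 ≈ -4.6122e+8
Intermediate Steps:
N = 81 (N = 9² = 81)
E = -29/8 (E = -3 + (⅛)*(-5) = -3 - 5/8 = -29/8 ≈ -3.6250)
T(d, D) = -29/8
o = -6181/8 (o = -7*((33 - 29/8) + 81) = -7*(235/8 + 81) = -7*883/8 = -6181/8 ≈ -772.63)
o³ = (-6181/8)³ = -236143627741/512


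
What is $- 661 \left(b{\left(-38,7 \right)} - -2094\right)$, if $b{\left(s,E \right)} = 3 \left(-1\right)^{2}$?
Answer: $-1386117$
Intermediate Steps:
$b{\left(s,E \right)} = 3$ ($b{\left(s,E \right)} = 3 \cdot 1 = 3$)
$- 661 \left(b{\left(-38,7 \right)} - -2094\right) = - 661 \left(3 - -2094\right) = - 661 \left(3 + 2094\right) = \left(-661\right) 2097 = -1386117$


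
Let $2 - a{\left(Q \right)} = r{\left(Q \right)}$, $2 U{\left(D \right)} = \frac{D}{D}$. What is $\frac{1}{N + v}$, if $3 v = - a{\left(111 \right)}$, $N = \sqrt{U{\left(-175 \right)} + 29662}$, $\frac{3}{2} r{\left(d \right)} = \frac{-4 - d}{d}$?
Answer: $\frac{255744}{8457829099} + \frac{4990005 \sqrt{4746}}{59204803693} \approx 0.0058367$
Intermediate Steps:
$U{\left(D \right)} = \frac{1}{2}$ ($U{\left(D \right)} = \frac{D \frac{1}{D}}{2} = \frac{1}{2} \cdot 1 = \frac{1}{2}$)
$r{\left(d \right)} = \frac{2 \left(-4 - d\right)}{3 d}$ ($r{\left(d \right)} = \frac{2 \frac{-4 - d}{d}}{3} = \frac{2 \left(-4 - d\right)}{3 d}$)
$a{\left(Q \right)} = 2 - \frac{2 \left(-4 - Q\right)}{3 Q}$
$N = \frac{5 \sqrt{4746}}{2}$ ($N = \sqrt{\frac{1}{2} + 29662} = \sqrt{\frac{59325}{2}} = \frac{5 \sqrt{4746}}{2} \approx 172.23$)
$v = - \frac{896}{999}$ ($v = \frac{\left(-1\right) \frac{8 \left(1 + 111\right)}{3 \cdot 111}}{3} = \frac{\left(-1\right) \frac{8}{3} \cdot \frac{1}{111} \cdot 112}{3} = \frac{\left(-1\right) \frac{896}{333}}{3} = \frac{1}{3} \left(- \frac{896}{333}\right) = - \frac{896}{999} \approx -0.8969$)
$\frac{1}{N + v} = \frac{1}{\frac{5 \sqrt{4746}}{2} - \frac{896}{999}} = \frac{1}{- \frac{896}{999} + \frac{5 \sqrt{4746}}{2}}$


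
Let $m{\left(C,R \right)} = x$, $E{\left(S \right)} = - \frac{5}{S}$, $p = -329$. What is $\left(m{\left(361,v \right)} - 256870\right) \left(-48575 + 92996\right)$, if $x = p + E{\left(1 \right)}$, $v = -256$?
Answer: $-11425258884$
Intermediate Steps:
$x = -334$ ($x = -329 - \frac{5}{1} = -329 - 5 = -334$)
$m{\left(C,R \right)} = -334$
$\left(m{\left(361,v \right)} - 256870\right) \left(-48575 + 92996\right) = \left(-334 - 256870\right) \left(-48575 + 92996\right) = \left(-257204\right) 44421 = -11425258884$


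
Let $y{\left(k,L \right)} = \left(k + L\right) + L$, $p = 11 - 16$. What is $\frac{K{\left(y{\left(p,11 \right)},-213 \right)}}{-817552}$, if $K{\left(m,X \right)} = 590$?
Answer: $- \frac{295}{408776} \approx -0.00072167$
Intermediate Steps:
$p = -5$ ($p = 11 - 16 = -5$)
$y{\left(k,L \right)} = k + 2 L$ ($y{\left(k,L \right)} = \left(L + k\right) + L = k + 2 L$)
$\frac{K{\left(y{\left(p,11 \right)},-213 \right)}}{-817552} = \frac{590}{-817552} = 590 \left(- \frac{1}{817552}\right) = - \frac{295}{408776}$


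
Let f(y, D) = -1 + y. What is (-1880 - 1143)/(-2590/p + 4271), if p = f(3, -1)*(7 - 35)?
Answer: -12092/17269 ≈ -0.70021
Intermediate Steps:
p = -56 (p = (-1 + 3)*(7 - 35) = 2*(-28) = -56)
(-1880 - 1143)/(-2590/p + 4271) = (-1880 - 1143)/(-2590/(-56) + 4271) = -3023/(-2590*(-1/56) + 4271) = -3023/(185/4 + 4271) = -3023/17269/4 = -3023*4/17269 = -12092/17269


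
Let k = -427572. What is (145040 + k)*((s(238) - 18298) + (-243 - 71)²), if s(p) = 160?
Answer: -22731959656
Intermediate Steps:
(145040 + k)*((s(238) - 18298) + (-243 - 71)²) = (145040 - 427572)*((160 - 18298) + (-243 - 71)²) = -282532*(-18138 + (-314)²) = -282532*(-18138 + 98596) = -282532*80458 = -22731959656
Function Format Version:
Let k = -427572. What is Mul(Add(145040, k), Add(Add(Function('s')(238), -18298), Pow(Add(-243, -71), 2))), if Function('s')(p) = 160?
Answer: -22731959656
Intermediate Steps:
Mul(Add(145040, k), Add(Add(Function('s')(238), -18298), Pow(Add(-243, -71), 2))) = Mul(Add(145040, -427572), Add(Add(160, -18298), Pow(Add(-243, -71), 2))) = Mul(-282532, Add(-18138, Pow(-314, 2))) = Mul(-282532, Add(-18138, 98596)) = Mul(-282532, 80458) = -22731959656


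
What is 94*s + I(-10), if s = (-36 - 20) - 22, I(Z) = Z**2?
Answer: -7232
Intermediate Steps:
s = -78 (s = -56 - 22 = -78)
94*s + I(-10) = 94*(-78) + (-10)**2 = -7332 + 100 = -7232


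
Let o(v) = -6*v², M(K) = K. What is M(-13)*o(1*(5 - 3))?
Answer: 312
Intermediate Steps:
M(-13)*o(1*(5 - 3)) = -(-78)*(1*(5 - 3))² = -(-78)*(1*2)² = -(-78)*2² = -(-78)*4 = -13*(-24) = 312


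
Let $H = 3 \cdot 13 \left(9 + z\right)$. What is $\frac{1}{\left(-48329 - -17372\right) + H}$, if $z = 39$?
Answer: $- \frac{1}{29085} \approx -3.4382 \cdot 10^{-5}$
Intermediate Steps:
$H = 1872$ ($H = 3 \cdot 13 \left(9 + 39\right) = 39 \cdot 48 = 1872$)
$\frac{1}{\left(-48329 - -17372\right) + H} = \frac{1}{\left(-48329 - -17372\right) + 1872} = \frac{1}{\left(-48329 + 17372\right) + 1872} = \frac{1}{-30957 + 1872} = \frac{1}{-29085} = - \frac{1}{29085}$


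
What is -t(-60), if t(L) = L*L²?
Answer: 216000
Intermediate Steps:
t(L) = L³
-t(-60) = -1*(-60)³ = -1*(-216000) = 216000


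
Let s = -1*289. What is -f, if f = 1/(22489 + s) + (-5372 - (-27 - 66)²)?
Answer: 311266199/22200 ≈ 14021.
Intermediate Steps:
s = -289
f = -311266199/22200 (f = 1/(22489 - 289) + (-5372 - (-27 - 66)²) = 1/22200 + (-5372 - 1*(-93)²) = 1/22200 + (-5372 - 1*8649) = 1/22200 + (-5372 - 8649) = 1/22200 - 14021 = -311266199/22200 ≈ -14021.)
-f = -1*(-311266199/22200) = 311266199/22200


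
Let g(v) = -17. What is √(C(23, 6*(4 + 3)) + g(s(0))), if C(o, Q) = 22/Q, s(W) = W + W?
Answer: I*√7266/21 ≈ 4.0591*I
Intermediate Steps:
s(W) = 2*W
√(C(23, 6*(4 + 3)) + g(s(0))) = √(22/((6*(4 + 3))) - 17) = √(22/((6*7)) - 17) = √(22/42 - 17) = √(22*(1/42) - 17) = √(11/21 - 17) = √(-346/21) = I*√7266/21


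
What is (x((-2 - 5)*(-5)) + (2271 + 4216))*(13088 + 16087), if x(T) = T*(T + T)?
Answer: 260736975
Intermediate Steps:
x(T) = 2*T**2 (x(T) = T*(2*T) = 2*T**2)
(x((-2 - 5)*(-5)) + (2271 + 4216))*(13088 + 16087) = (2*((-2 - 5)*(-5))**2 + (2271 + 4216))*(13088 + 16087) = (2*(-7*(-5))**2 + 6487)*29175 = (2*35**2 + 6487)*29175 = (2*1225 + 6487)*29175 = (2450 + 6487)*29175 = 8937*29175 = 260736975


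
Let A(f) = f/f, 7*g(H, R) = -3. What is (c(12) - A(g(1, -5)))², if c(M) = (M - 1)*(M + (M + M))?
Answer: 156025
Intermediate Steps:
g(H, R) = -3/7 (g(H, R) = (⅐)*(-3) = -3/7)
c(M) = 3*M*(-1 + M) (c(M) = (-1 + M)*(M + 2*M) = (-1 + M)*(3*M) = 3*M*(-1 + M))
A(f) = 1
(c(12) - A(g(1, -5)))² = (3*12*(-1 + 12) - 1*1)² = (3*12*11 - 1)² = (396 - 1)² = 395² = 156025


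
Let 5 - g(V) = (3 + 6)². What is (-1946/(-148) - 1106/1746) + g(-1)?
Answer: -4101245/64602 ≈ -63.485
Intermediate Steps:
g(V) = -76 (g(V) = 5 - (3 + 6)² = 5 - 1*9² = 5 - 1*81 = 5 - 81 = -76)
(-1946/(-148) - 1106/1746) + g(-1) = (-1946/(-148) - 1106/1746) - 76 = (-1946*(-1/148) - 1106*1/1746) - 76 = (973/74 - 553/873) - 76 = 808507/64602 - 76 = -4101245/64602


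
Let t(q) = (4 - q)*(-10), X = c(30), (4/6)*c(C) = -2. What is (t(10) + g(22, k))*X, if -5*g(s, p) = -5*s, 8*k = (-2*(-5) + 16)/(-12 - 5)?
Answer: -246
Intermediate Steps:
c(C) = -3 (c(C) = (3/2)*(-2) = -3)
X = -3
k = -13/68 (k = ((-2*(-5) + 16)/(-12 - 5))/8 = ((10 + 16)/(-17))/8 = (26*(-1/17))/8 = (⅛)*(-26/17) = -13/68 ≈ -0.19118)
g(s, p) = s (g(s, p) = -(-1)*s = s)
t(q) = -40 + 10*q
(t(10) + g(22, k))*X = ((-40 + 10*10) + 22)*(-3) = ((-40 + 100) + 22)*(-3) = (60 + 22)*(-3) = 82*(-3) = -246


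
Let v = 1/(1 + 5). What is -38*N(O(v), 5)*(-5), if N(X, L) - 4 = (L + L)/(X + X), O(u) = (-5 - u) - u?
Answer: 4655/8 ≈ 581.88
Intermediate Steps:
v = 1/6 ≈ 0.16667
O(u) = -5 - 2*u
N(X, L) = 4 + L/X (N(X, L) = 4 + (L + L)/(X + X) = 4 + (2*L)/((2*X)) = 4 + (2*L)*(1/(2*X)) = 4 + L/X)
-38*N(O(v), 5)*(-5) = -38*(4 + 5/(-5 - 2*1/6))*(-5) = -38*(4 + 5/(-5 - 1/3))*(-5) = -38*(4 + 5/(-16/3))*(-5) = -38*(4 + 5*(-3/16))*(-5) = -38*(4 - 15/16)*(-5) = -38*49/16*(-5) = -931/8*(-5) = 4655/8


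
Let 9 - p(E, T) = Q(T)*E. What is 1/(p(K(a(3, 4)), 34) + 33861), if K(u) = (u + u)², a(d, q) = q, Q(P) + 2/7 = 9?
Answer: 7/233186 ≈ 3.0019e-5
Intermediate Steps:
Q(P) = 61/7 (Q(P) = -2/7 + 9 = 61/7)
K(u) = 4*u² (K(u) = (2*u)² = 4*u²)
p(E, T) = 9 - 61*E/7
1/(p(K(a(3, 4)), 34) + 33861) = 1/((9 - 244*4²/7) + 33861) = 1/((9 - 244*16/7) + 33861) = 1/((9 - 61/7*64) + 33861) = 1/((9 - 3904/7) + 33861) = 1/(-3841/7 + 33861) = 1/(233186/7) = 7/233186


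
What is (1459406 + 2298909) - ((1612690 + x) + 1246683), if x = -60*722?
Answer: 942262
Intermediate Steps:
x = -43320
(1459406 + 2298909) - ((1612690 + x) + 1246683) = (1459406 + 2298909) - ((1612690 - 43320) + 1246683) = 3758315 - (1569370 + 1246683) = 3758315 - 1*2816053 = 3758315 - 2816053 = 942262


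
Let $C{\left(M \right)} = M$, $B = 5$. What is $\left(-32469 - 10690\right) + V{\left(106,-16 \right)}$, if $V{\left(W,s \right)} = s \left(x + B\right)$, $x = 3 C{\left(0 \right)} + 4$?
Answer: $-43303$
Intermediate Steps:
$x = 4$ ($x = 3 \cdot 0 + 4 = 0 + 4 = 4$)
$V{\left(W,s \right)} = 9 s$ ($V{\left(W,s \right)} = s \left(4 + 5\right) = s 9 = 9 s$)
$\left(-32469 - 10690\right) + V{\left(106,-16 \right)} = \left(-32469 - 10690\right) + 9 \left(-16\right) = -43159 - 144 = -43303$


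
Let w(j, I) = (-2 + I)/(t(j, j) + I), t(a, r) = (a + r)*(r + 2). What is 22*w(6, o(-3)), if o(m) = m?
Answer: -110/93 ≈ -1.1828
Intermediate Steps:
t(a, r) = (2 + r)*(a + r) (t(a, r) = (a + r)*(2 + r) = (2 + r)*(a + r))
w(j, I) = (-2 + I)/(I + 2*j**2 + 4*j) (w(j, I) = (-2 + I)/((j**2 + 2*j + 2*j + j*j) + I) = (-2 + I)/((j**2 + 2*j + 2*j + j**2) + I) = (-2 + I)/((2*j**2 + 4*j) + I) = (-2 + I)/(I + 2*j**2 + 4*j))
22*w(6, o(-3)) = 22*((-2 - 3)/(-3 + 2*6**2 + 4*6)) = 22*(-5/(-3 + 2*36 + 24)) = 22*(-5/(-3 + 72 + 24)) = 22*(-5/93) = -110/93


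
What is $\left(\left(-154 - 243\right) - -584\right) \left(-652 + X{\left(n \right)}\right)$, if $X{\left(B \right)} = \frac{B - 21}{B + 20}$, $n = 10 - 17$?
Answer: $- \frac{1590248}{13} \approx -1.2233 \cdot 10^{5}$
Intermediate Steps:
$n = -7$
$X{\left(B \right)} = \frac{-21 + B}{20 + B}$
$\left(\left(-154 - 243\right) - -584\right) \left(-652 + X{\left(n \right)}\right) = \left(\left(-154 - 243\right) - -584\right) \left(-652 + \frac{-21 - 7}{20 - 7}\right) = \left(\left(-154 - 243\right) + 584\right) \left(-652 + \frac{1}{13} \left(-28\right)\right) = \left(-397 + 584\right) \left(-652 + \frac{1}{13} \left(-28\right)\right) = 187 \left(-652 - \frac{28}{13}\right) = 187 \left(- \frac{8504}{13}\right) = - \frac{1590248}{13}$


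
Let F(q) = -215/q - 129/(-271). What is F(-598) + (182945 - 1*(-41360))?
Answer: 36350555097/162058 ≈ 2.2431e+5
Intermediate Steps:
F(q) = 129/271 - 215/q (F(q) = -215/q - 129*(-1/271) = -215/q + 129/271 = 129/271 - 215/q)
F(-598) + (182945 - 1*(-41360)) = (129/271 - 215/(-598)) + (182945 - 1*(-41360)) = (129/271 - 215*(-1/598)) + (182945 + 41360) = (129/271 + 215/598) + 224305 = 135407/162058 + 224305 = 36350555097/162058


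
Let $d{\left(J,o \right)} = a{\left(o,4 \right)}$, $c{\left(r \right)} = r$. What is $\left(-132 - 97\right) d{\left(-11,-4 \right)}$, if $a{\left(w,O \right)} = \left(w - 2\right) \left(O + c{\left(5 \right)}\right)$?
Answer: $12366$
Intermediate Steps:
$a{\left(w,O \right)} = \left(-2 + w\right) \left(5 + O\right)$ ($a{\left(w,O \right)} = \left(w - 2\right) \left(O + 5\right) = \left(-2 + w\right) \left(5 + O\right)$)
$d{\left(J,o \right)} = -18 + 9 o$ ($d{\left(J,o \right)} = -10 - 8 + 5 o + 4 o = -18 + 9 o$)
$\left(-132 - 97\right) d{\left(-11,-4 \right)} = \left(-132 - 97\right) \left(-18 + 9 \left(-4\right)\right) = - 229 \left(-18 - 36\right) = \left(-229\right) \left(-54\right) = 12366$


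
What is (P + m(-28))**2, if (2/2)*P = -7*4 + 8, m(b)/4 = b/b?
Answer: 256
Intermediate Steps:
m(b) = 4 (m(b) = 4*(b/b) = 4*1 = 4)
P = -20 (P = -7*4 + 8 = -28 + 8 = -20)
(P + m(-28))**2 = (-20 + 4)**2 = (-16)**2 = 256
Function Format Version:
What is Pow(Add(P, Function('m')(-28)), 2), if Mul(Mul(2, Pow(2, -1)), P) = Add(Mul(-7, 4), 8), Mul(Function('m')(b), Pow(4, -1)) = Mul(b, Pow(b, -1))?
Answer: 256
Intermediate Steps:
Function('m')(b) = 4 (Function('m')(b) = Mul(4, Mul(b, Pow(b, -1))) = Mul(4, 1) = 4)
P = -20 (P = Add(Mul(-7, 4), 8) = Add(-28, 8) = -20)
Pow(Add(P, Function('m')(-28)), 2) = Pow(Add(-20, 4), 2) = Pow(-16, 2) = 256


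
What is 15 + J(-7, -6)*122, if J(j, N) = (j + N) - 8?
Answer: -2547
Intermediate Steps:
J(j, N) = -8 + N + j (J(j, N) = (N + j) - 8 = -8 + N + j)
15 + J(-7, -6)*122 = 15 + (-8 - 6 - 7)*122 = 15 - 21*122 = 15 - 2562 = -2547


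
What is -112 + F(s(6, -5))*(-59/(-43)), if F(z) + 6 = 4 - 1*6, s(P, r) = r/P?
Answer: -5288/43 ≈ -122.98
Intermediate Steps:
F(z) = -8 (F(z) = -6 + (4 - 1*6) = -6 + (4 - 6) = -6 - 2 = -8)
-112 + F(s(6, -5))*(-59/(-43)) = -112 - (-472)/(-43) = -112 - (-472)*(-1)/43 = -112 - 8*59/43 = -112 - 472/43 = -5288/43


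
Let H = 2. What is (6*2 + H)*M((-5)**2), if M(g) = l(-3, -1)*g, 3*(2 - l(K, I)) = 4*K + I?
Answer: 6650/3 ≈ 2216.7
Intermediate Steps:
l(K, I) = 2 - 4*K/3 - I/3 (l(K, I) = 2 - (4*K + I)/3 = 2 - (I + 4*K)/3 = 2 + (-4*K/3 - I/3) = 2 - 4*K/3 - I/3)
M(g) = 19*g/3 (M(g) = (2 - 4/3*(-3) - 1/3*(-1))*g = (2 + 4 + 1/3)*g = 19*g/3)
(6*2 + H)*M((-5)**2) = (6*2 + 2)*((19/3)*(-5)**2) = (12 + 2)*((19/3)*25) = 14*(475/3) = 6650/3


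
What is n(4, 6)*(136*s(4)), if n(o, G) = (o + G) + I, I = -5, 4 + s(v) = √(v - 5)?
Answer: -2720 + 680*I ≈ -2720.0 + 680.0*I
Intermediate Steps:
s(v) = -4 + √(-5 + v) (s(v) = -4 + √(v - 5) = -4 + √(-5 + v))
n(o, G) = -5 + G + o (n(o, G) = (o + G) - 5 = (G + o) - 5 = -5 + G + o)
n(4, 6)*(136*s(4)) = (-5 + 6 + 4)*(136*(-4 + √(-5 + 4))) = 5*(136*(-4 + √(-1))) = 5*(136*(-4 + I)) = 5*(-544 + 136*I) = -2720 + 680*I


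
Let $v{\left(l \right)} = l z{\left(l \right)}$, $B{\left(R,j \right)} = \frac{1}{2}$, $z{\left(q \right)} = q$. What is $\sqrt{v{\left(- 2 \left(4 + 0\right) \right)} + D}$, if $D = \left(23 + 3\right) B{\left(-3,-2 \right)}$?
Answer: $\sqrt{77} \approx 8.775$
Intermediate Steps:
$B{\left(R,j \right)} = \frac{1}{2}$
$D = 13$ ($D = \left(23 + 3\right) \frac{1}{2} = 26 \cdot \frac{1}{2} = 13$)
$v{\left(l \right)} = l^{2}$ ($v{\left(l \right)} = l l = l^{2}$)
$\sqrt{v{\left(- 2 \left(4 + 0\right) \right)} + D} = \sqrt{\left(- 2 \left(4 + 0\right)\right)^{2} + 13} = \sqrt{\left(\left(-2\right) 4\right)^{2} + 13} = \sqrt{\left(-8\right)^{2} + 13} = \sqrt{64 + 13} = \sqrt{77}$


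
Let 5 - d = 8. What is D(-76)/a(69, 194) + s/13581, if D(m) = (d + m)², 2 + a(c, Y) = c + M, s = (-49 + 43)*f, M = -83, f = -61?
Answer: -28251055/72432 ≈ -390.04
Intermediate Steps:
d = -3 (d = 5 - 1*8 = 5 - 8 = -3)
s = 366 (s = (-49 + 43)*(-61) = -6*(-61) = 366)
a(c, Y) = -85 + c (a(c, Y) = -2 + (c - 83) = -2 + (-83 + c) = -85 + c)
D(m) = (-3 + m)²
D(-76)/a(69, 194) + s/13581 = (-3 - 76)²/(-85 + 69) + 366/13581 = (-79)²/(-16) + 366*(1/13581) = 6241*(-1/16) + 122/4527 = -6241/16 + 122/4527 = -28251055/72432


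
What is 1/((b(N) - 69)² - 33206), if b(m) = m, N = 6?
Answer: -1/29237 ≈ -3.4203e-5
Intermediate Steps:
1/((b(N) - 69)² - 33206) = 1/((6 - 69)² - 33206) = 1/((-63)² - 33206) = 1/(3969 - 33206) = 1/(-29237) = -1/29237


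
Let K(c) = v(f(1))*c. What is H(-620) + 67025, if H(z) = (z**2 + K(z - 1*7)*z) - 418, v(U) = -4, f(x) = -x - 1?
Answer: -1103953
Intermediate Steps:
f(x) = -1 - x
K(c) = -4*c
H(z) = -418 + z**2 + z*(28 - 4*z) (H(z) = (z**2 + (-4*(z - 1*7))*z) - 418 = (z**2 + (-4*(z - 7))*z) - 418 = (z**2 + (-4*(-7 + z))*z) - 418 = (z**2 + (28 - 4*z)*z) - 418 = (z**2 + z*(28 - 4*z)) - 418 = -418 + z**2 + z*(28 - 4*z))
H(-620) + 67025 = (-418 - 3*(-620)**2 + 28*(-620)) + 67025 = (-418 - 3*384400 - 17360) + 67025 = (-418 - 1153200 - 17360) + 67025 = -1170978 + 67025 = -1103953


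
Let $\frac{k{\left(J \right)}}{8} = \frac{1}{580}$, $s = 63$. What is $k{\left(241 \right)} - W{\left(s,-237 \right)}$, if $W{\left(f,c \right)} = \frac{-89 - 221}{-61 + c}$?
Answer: $- \frac{22177}{21605} \approx -1.0265$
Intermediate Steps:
$k{\left(J \right)} = \frac{2}{145}$ ($k{\left(J \right)} = \frac{8}{580} = 8 \cdot \frac{1}{580} = \frac{2}{145}$)
$W{\left(f,c \right)} = - \frac{310}{-61 + c}$
$k{\left(241 \right)} - W{\left(s,-237 \right)} = \frac{2}{145} - - \frac{310}{-61 - 237} = \frac{2}{145} - - \frac{310}{-298} = \frac{2}{145} - \left(-310\right) \left(- \frac{1}{298}\right) = \frac{2}{145} - \frac{155}{149} = - \frac{22177}{21605}$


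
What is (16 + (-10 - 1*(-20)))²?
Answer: 676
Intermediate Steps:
(16 + (-10 - 1*(-20)))² = (16 + (-10 + 20))² = (16 + 10)² = 26² = 676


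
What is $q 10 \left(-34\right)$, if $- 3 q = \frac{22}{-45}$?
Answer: $- \frac{1496}{27} \approx -55.407$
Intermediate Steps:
$q = \frac{22}{135}$ ($q = - \frac{22 \frac{1}{-45}}{3} = - \frac{22 \left(- \frac{1}{45}\right)}{3} = \left(- \frac{1}{3}\right) \left(- \frac{22}{45}\right) = \frac{22}{135} \approx 0.16296$)
$q 10 \left(-34\right) = \frac{22}{135} \cdot 10 \left(-34\right) = \frac{44}{27} \left(-34\right) = - \frac{1496}{27}$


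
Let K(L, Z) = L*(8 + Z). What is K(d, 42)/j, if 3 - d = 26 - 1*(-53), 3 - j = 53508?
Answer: 760/10701 ≈ 0.071021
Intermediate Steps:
j = -53505 (j = 3 - 1*53508 = 3 - 53508 = -53505)
d = -76 (d = 3 - (26 - 1*(-53)) = 3 - (26 + 53) = 3 - 1*79 = 3 - 79 = -76)
K(d, 42)/j = -76*(8 + 42)/(-53505) = -76*50*(-1/53505) = -3800*(-1/53505) = 760/10701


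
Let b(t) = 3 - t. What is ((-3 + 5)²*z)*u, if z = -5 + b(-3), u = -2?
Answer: -8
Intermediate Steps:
z = 1 (z = -5 + (3 - 1*(-3)) = -5 + (3 + 3) = -5 + 6 = 1)
((-3 + 5)²*z)*u = ((-3 + 5)²*1)*(-2) = (2²*1)*(-2) = (4*1)*(-2) = 4*(-2) = -8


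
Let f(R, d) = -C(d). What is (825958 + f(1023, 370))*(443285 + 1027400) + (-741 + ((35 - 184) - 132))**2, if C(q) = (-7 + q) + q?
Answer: 1213647073609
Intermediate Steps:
C(q) = -7 + 2*q
f(R, d) = 7 - 2*d (f(R, d) = -(-7 + 2*d) = 7 - 2*d)
(825958 + f(1023, 370))*(443285 + 1027400) + (-741 + ((35 - 184) - 132))**2 = (825958 + (7 - 2*370))*(443285 + 1027400) + (-741 + ((35 - 184) - 132))**2 = (825958 + (7 - 740))*1470685 + (-741 + (-149 - 132))**2 = (825958 - 733)*1470685 + (-741 - 281)**2 = 825225*1470685 + (-1022)**2 = 1213646029125 + 1044484 = 1213647073609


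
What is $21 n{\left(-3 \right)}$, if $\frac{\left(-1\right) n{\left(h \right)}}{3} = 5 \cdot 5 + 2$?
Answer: $-1701$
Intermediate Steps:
$n{\left(h \right)} = -81$ ($n{\left(h \right)} = - 3 \left(5 \cdot 5 + 2\right) = - 3 \left(25 + 2\right) = \left(-3\right) 27 = -81$)
$21 n{\left(-3 \right)} = 21 \left(-81\right) = -1701$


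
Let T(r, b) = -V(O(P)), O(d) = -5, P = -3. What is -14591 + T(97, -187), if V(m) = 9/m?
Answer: -72946/5 ≈ -14589.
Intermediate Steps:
T(r, b) = 9/5 (T(r, b) = -9/(-5) = -9*(-1)/5 = -1*(-9/5) = 9/5)
-14591 + T(97, -187) = -14591 + 9/5 = -72946/5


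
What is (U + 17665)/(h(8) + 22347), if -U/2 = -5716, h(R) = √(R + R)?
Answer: 29097/22351 ≈ 1.3018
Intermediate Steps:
h(R) = √2*√R (h(R) = √(2*R) = √2*√R)
U = 11432 (U = -2*(-5716) = 11432)
(U + 17665)/(h(8) + 22347) = (11432 + 17665)/(√2*√8 + 22347) = 29097/(√2*(2*√2) + 22347) = 29097/(4 + 22347) = 29097/22351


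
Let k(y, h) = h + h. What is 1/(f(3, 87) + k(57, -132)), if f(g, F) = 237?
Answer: -1/27 ≈ -0.037037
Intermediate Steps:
k(y, h) = 2*h
1/(f(3, 87) + k(57, -132)) = 1/(237 + 2*(-132)) = 1/(237 - 264) = 1/(-27) = -1/27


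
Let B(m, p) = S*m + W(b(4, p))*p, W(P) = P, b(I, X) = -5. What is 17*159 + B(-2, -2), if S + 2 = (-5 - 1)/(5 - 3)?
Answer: 2723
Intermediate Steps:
S = -5 (S = -2 + (-5 - 1)/(5 - 3) = -2 - 6/2 = -2 - 6*½ = -2 - 3 = -5)
B(m, p) = -5*m - 5*p
17*159 + B(-2, -2) = 17*159 + (-5*(-2) - 5*(-2)) = 2703 + (10 + 10) = 2703 + 20 = 2723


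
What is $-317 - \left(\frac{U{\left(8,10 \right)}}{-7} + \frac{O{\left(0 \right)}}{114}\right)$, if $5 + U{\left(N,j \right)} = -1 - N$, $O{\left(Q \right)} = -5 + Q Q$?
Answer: $- \frac{36361}{114} \approx -318.96$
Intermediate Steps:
$O{\left(Q \right)} = -5 + Q^{2}$
$U{\left(N,j \right)} = -6 - N$ ($U{\left(N,j \right)} = -5 - \left(1 + N\right) = -6 - N$)
$-317 - \left(\frac{U{\left(8,10 \right)}}{-7} + \frac{O{\left(0 \right)}}{114}\right) = -317 - \left(\frac{-6 - 8}{-7} + \frac{-5 + 0^{2}}{114}\right) = -317 - \left(\left(-6 - 8\right) \left(- \frac{1}{7}\right) + \left(-5 + 0\right) \frac{1}{114}\right) = -317 - \left(\left(-14\right) \left(- \frac{1}{7}\right) - \frac{5}{114}\right) = -317 - \left(2 - \frac{5}{114}\right) = -317 - \frac{223}{114} = - \frac{36361}{114}$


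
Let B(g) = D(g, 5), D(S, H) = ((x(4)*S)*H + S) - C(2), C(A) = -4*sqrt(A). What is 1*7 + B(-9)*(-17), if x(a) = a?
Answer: 3220 - 68*sqrt(2) ≈ 3123.8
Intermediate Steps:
D(S, H) = S + 4*sqrt(2) + 4*H*S (D(S, H) = ((4*S)*H + S) - (-4)*sqrt(2) = (4*H*S + S) + 4*sqrt(2) = (S + 4*H*S) + 4*sqrt(2) = S + 4*sqrt(2) + 4*H*S)
B(g) = 4*sqrt(2) + 21*g (B(g) = g + 4*sqrt(2) + 4*5*g = g + 4*sqrt(2) + 20*g = 4*sqrt(2) + 21*g)
1*7 + B(-9)*(-17) = 1*7 + (4*sqrt(2) + 21*(-9))*(-17) = 7 + (4*sqrt(2) - 189)*(-17) = 7 + (-189 + 4*sqrt(2))*(-17) = 7 + (3213 - 68*sqrt(2)) = 3220 - 68*sqrt(2)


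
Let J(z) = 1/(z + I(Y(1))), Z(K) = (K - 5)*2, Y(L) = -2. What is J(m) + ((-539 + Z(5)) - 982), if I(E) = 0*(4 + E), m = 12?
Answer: -18251/12 ≈ -1520.9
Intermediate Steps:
Z(K) = -10 + 2*K (Z(K) = (-5 + K)*2 = -10 + 2*K)
I(E) = 0
J(z) = 1/z (J(z) = 1/(z + 0) = 1/z)
J(m) + ((-539 + Z(5)) - 982) = 1/12 + ((-539 + (-10 + 2*5)) - 982) = 1/12 + ((-539 + (-10 + 10)) - 982) = 1/12 + ((-539 + 0) - 982) = 1/12 + (-539 - 982) = 1/12 - 1521 = -18251/12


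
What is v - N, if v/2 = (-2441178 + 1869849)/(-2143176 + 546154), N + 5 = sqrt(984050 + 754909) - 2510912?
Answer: 2004995415916/798511 - sqrt(1738959) ≈ 2.5096e+6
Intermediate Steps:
N = -2510917 + sqrt(1738959) (N = -5 + (sqrt(984050 + 754909) - 2510912) = -5 + (sqrt(1738959) - 2510912) = -5 + (-2510912 + sqrt(1738959)) = -2510917 + sqrt(1738959) ≈ -2.5096e+6)
v = 571329/798511 (v = 2*((-2441178 + 1869849)/(-2143176 + 546154)) = 2*(-571329/(-1597022)) = 2*(-571329*(-1/1597022)) = 2*(571329/1597022) = 571329/798511 ≈ 0.71549)
v - N = 571329/798511 - (-2510917 + sqrt(1738959)) = 571329/798511 + (2510917 - sqrt(1738959)) = 2004995415916/798511 - sqrt(1738959)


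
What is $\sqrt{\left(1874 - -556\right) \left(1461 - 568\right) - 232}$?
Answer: $\sqrt{2169758} \approx 1473.0$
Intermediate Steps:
$\sqrt{\left(1874 - -556\right) \left(1461 - 568\right) - 232} = \sqrt{\left(1874 + \left(-9 + 565\right)\right) 893 - 232} = \sqrt{\left(1874 + 556\right) 893 - 232} = \sqrt{2430 \cdot 893 - 232} = \sqrt{2169990 - 232} = \sqrt{2169758}$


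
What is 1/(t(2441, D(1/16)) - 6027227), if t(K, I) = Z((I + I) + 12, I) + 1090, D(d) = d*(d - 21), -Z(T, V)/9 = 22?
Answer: -1/6026335 ≈ -1.6594e-7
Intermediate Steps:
Z(T, V) = -198 (Z(T, V) = -9*22 = -198)
D(d) = d*(-21 + d)
t(K, I) = 892 (t(K, I) = -198 + 1090 = 892)
1/(t(2441, D(1/16)) - 6027227) = 1/(892 - 6027227) = 1/(-6026335) = -1/6026335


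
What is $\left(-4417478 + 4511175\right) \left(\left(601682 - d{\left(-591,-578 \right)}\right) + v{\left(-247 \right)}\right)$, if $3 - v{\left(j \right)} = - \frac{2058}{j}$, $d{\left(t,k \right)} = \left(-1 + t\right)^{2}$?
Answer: $\frac{5813854718713}{247} \approx 2.3538 \cdot 10^{10}$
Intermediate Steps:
$v{\left(j \right)} = 3 + \frac{2058}{j}$ ($v{\left(j \right)} = 3 - - \frac{2058}{j} = 3 + \frac{2058}{j}$)
$\left(-4417478 + 4511175\right) \left(\left(601682 - d{\left(-591,-578 \right)}\right) + v{\left(-247 \right)}\right) = \left(-4417478 + 4511175\right) \left(\left(601682 - \left(-1 - 591\right)^{2}\right) + \left(3 + \frac{2058}{-247}\right)\right) = 93697 \left(\left(601682 - \left(-592\right)^{2}\right) + \left(3 + 2058 \left(- \frac{1}{247}\right)\right)\right) = 93697 \left(\left(601682 - 350464\right) + \left(3 - \frac{2058}{247}\right)\right) = 93697 \left(\left(601682 - 350464\right) - \frac{1317}{247}\right) = 93697 \left(251218 - \frac{1317}{247}\right) = 93697 \cdot \frac{62049529}{247} = \frac{5813854718713}{247}$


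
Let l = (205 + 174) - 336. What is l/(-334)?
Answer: -43/334 ≈ -0.12874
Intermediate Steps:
l = 43 (l = 379 - 336 = 43)
l/(-334) = 43/(-334) = 43*(-1/334) = -43/334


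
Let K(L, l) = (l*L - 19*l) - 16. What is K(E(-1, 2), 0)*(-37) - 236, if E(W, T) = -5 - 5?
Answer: 356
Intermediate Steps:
E(W, T) = -10
K(L, l) = -16 - 19*l + L*l (K(L, l) = (L*l - 19*l) - 16 = (-19*l + L*l) - 16 = -16 - 19*l + L*l)
K(E(-1, 2), 0)*(-37) - 236 = (-16 - 19*0 - 10*0)*(-37) - 236 = (-16 + 0 + 0)*(-37) - 236 = -16*(-37) - 236 = 592 - 236 = 356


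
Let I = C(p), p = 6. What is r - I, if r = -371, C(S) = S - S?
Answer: -371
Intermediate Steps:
C(S) = 0
I = 0
r - I = -371 - 1*0 = -371 + 0 = -371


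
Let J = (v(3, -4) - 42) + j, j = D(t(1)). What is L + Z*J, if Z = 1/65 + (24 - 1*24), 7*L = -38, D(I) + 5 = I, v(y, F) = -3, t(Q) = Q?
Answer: -2813/455 ≈ -6.1824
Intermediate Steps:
D(I) = -5 + I
j = -4 (j = -5 + 1 = -4)
J = -49 (J = (-3 - 42) - 4 = -45 - 4 = -49)
L = -38/7 (L = (1/7)*(-38) = -38/7 ≈ -5.4286)
Z = 1/65 (Z = 1/65 + (24 - 24) = 1/65 + 0 = 1/65 ≈ 0.015385)
L + Z*J = -38/7 + (1/65)*(-49) = -38/7 - 49/65 = -2813/455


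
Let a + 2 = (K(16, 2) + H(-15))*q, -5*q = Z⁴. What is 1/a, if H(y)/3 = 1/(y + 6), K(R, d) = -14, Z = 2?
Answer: 15/658 ≈ 0.022796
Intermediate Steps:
q = -16/5 (q = -⅕*2⁴ = -⅕*16 = -16/5 ≈ -3.2000)
H(y) = 3/(6 + y) (H(y) = 3/(y + 6) = 3/(6 + y))
a = 658/15 (a = -2 + (-14 + 3/(6 - 15))*(-16/5) = -2 + (-14 + 3/(-9))*(-16/5) = -2 + (-14 + 3*(-⅑))*(-16/5) = -2 + (-14 - ⅓)*(-16/5) = -2 - 43/3*(-16/5) = -2 + 688/15 = 658/15 ≈ 43.867)
1/a = 1/(658/15) = 15/658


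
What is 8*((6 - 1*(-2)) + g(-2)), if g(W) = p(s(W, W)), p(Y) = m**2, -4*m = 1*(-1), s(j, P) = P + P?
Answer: 129/2 ≈ 64.500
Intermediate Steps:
s(j, P) = 2*P
m = 1/4 (m = -(-1)/4 = -1/4*(-1) = 1/4 ≈ 0.25000)
p(Y) = 1/16 (p(Y) = (1/4)**2 = 1/16)
g(W) = 1/16
8*((6 - 1*(-2)) + g(-2)) = 8*((6 - 1*(-2)) + 1/16) = 8*((6 + 2) + 1/16) = 8*(8 + 1/16) = 8*(129/16) = 129/2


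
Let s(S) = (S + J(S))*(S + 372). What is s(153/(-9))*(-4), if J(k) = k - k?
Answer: 24140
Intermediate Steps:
J(k) = 0
s(S) = S*(372 + S) (s(S) = (S + 0)*(S + 372) = S*(372 + S))
s(153/(-9))*(-4) = ((153/(-9))*(372 + 153/(-9)))*(-4) = ((153*(-1/9))*(372 + 153*(-1/9)))*(-4) = -17*(372 - 17)*(-4) = -17*355*(-4) = -6035*(-4) = 24140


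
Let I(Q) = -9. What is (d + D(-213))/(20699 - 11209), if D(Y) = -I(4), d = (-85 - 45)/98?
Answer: 188/232505 ≈ 0.00080858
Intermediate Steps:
d = -65/49 (d = -130*1/98 = -65/49 ≈ -1.3265)
D(Y) = 9 (D(Y) = -1*(-9) = 9)
(d + D(-213))/(20699 - 11209) = (-65/49 + 9)/(20699 - 11209) = (376/49)/9490 = (376/49)*(1/9490) = 188/232505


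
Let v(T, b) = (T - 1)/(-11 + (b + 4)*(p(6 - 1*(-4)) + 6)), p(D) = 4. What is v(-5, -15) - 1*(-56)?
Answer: 6782/121 ≈ 56.050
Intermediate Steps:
v(T, b) = (-1 + T)/(29 + 10*b) (v(T, b) = (T - 1)/(-11 + (b + 4)*(4 + 6)) = (-1 + T)/(-11 + (4 + b)*10) = (-1 + T)/(-11 + (40 + 10*b)) = (-1 + T)/(29 + 10*b))
v(-5, -15) - 1*(-56) = (-1 - 5)/(29 + 10*(-15)) - 1*(-56) = -6/(29 - 150) + 56 = -6/(-121) + 56 = -1/121*(-6) + 56 = 6/121 + 56 = 6782/121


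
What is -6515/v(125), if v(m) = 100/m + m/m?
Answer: -32575/9 ≈ -3619.4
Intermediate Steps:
v(m) = 1 + 100/m (v(m) = 100/m + 1 = 1 + 100/m)
-6515/v(125) = -6515*125/(100 + 125) = -6515/((1/125)*225) = -6515/9/5 = -6515*5/9 = -32575/9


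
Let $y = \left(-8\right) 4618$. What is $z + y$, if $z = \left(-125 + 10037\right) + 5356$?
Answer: $-21676$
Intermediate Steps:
$y = -36944$
$z = 15268$ ($z = 9912 + 5356 = 15268$)
$z + y = 15268 - 36944 = -21676$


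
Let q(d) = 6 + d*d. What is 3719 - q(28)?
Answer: 2929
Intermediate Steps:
q(d) = 6 + d²
3719 - q(28) = 3719 - (6 + 28²) = 3719 - (6 + 784) = 3719 - 1*790 = 3719 - 790 = 2929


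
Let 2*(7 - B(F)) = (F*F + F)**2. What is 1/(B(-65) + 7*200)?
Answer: -1/8651393 ≈ -1.1559e-7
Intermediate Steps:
B(F) = 7 - (F + F**2)**2/2 (B(F) = 7 - (F*F + F)**2/2 = 7 - (F**2 + F)**2/2 = 7 - (F + F**2)**2/2)
1/(B(-65) + 7*200) = 1/((7 - 1/2*(-65)**2*(1 - 65)**2) + 7*200) = 1/((7 - 1/2*4225*(-64)**2) + 1400) = 1/((7 - 1/2*4225*4096) + 1400) = 1/((7 - 8652800) + 1400) = 1/(-8652793 + 1400) = 1/(-8651393) = -1/8651393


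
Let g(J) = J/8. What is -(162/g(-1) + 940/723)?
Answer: 936068/723 ≈ 1294.7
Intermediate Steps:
g(J) = J/8 (g(J) = J*(⅛) = J/8)
-(162/g(-1) + 940/723) = -(162/(((⅛)*(-1))) + 940/723) = -(162/(-⅛) + 940*(1/723)) = -(162*(-8) + 940/723) = -(-1296 + 940/723) = -1*(-936068/723) = 936068/723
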